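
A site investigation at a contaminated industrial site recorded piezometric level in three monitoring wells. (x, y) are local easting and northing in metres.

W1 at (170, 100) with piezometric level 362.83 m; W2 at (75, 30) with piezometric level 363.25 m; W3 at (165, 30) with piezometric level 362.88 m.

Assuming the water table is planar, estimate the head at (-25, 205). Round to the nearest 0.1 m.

363.6 m

Differences from W1: to W2 (Δx, Δy, Δh) = (-95, -70, +0.42); to W3 = (-5, -70, +0.05).
Determinant of the coordinate differences = (-95)·(-70) − (-5)·(-70) = 6300.
∂h/∂x = [(+0.42)·(-70) − (+0.05)·(-70)] / 6300 = -0.004111
∂h/∂y = [(-95)·(+0.05) − (-5)·(+0.42)] / 6300 = -0.0004206
h(-25, 205) = 362.83 + (-0.004111)·(-195) + (-0.0004206)·(105) = 362.83 +0.802 -0.044 = 363.587 m.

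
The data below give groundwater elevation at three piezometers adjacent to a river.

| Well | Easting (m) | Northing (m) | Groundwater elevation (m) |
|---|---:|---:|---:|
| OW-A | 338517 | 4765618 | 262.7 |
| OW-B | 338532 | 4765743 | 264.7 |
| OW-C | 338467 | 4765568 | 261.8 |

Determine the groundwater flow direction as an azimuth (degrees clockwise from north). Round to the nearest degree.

188°

With h = a·x + b·y + c and OW-A as origin, the differences give:
  15·a + 125·b = +2.0
  (-50)·a + (-50)·b = -0.9
Eliminate b (×(-50) and ×125, subtract): 5500·a = 12.50 → a = ∂h/∂x = +0.002273
Back-substitute: b = ∂h/∂y = +0.01573.
Flow direction (−∇h) has components (-0.002273 E, -0.01573 N).
Azimuth = atan2(E, N) = atan2(-0.002273, -0.01573) = 188.2° ≈ 188°.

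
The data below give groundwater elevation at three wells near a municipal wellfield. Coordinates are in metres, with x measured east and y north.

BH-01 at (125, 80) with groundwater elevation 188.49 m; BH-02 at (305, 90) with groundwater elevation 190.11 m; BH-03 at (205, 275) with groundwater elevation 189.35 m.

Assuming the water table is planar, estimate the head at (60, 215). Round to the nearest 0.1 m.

188.0 m

Taking BH-01 as reference: BH-02−BH-01 = (180, 10, +1.62); BH-03−BH-01 = (80, 195, +0.86).
Determinant of the coordinate differences = 180·195 − 80·10 = 34300.
∂h/∂x = [(+1.62)·195 − (+0.86)·10] / 34300 = +0.008959
∂h/∂y = [180·(+0.86) − 80·(+1.62)] / 34300 = +0.0007347
h(60, 215) = 188.49 + (+0.008959)·(-65) + (+0.0007347)·(135) = 188.49 -0.582 +0.099 = 188.007 m.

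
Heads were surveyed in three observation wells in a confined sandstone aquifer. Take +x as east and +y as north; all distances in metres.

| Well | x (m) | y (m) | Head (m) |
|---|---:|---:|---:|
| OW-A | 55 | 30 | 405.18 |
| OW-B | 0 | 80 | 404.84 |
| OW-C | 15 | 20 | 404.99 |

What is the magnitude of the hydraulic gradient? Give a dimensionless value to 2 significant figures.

With h = a·x + b·y + c and OW-A as origin, the differences give:
  (-55)·a + 50·b = -0.34
  (-40)·a + (-10)·b = -0.19
Eliminate b (×(-10) and ×50, subtract): 2550·a = 12.900 → a = ∂h/∂x = +0.005059
Back-substitute: b = ∂h/∂y = -0.001235.
|∇h| = √(0.005059² + -0.001235²) = 0.005208

0.0052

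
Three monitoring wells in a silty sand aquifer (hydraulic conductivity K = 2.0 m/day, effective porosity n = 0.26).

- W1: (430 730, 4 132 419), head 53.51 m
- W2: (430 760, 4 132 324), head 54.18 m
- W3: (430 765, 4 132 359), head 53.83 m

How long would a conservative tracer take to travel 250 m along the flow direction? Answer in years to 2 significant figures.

With h = a·x + b·y + c and W1 as origin, the differences give:
  30·a + (-95)·b = +0.67
  35·a + (-60)·b = +0.32
Eliminate b (×(-60) and ×(-95), subtract): 1525·a = -9.800 → a = ∂h/∂x = -0.006426
Back-substitute: b = ∂h/∂y = -0.009082.
|∇h| = √(-0.006426² + -0.009082²) = 0.01113
Seepage velocity v = K·i/n = 2.0 × 0.01113 / 0.26 = 0.08562 m/day.
t = 250 / 0.08562 = 2920 days = 7.99 years.

8.0 years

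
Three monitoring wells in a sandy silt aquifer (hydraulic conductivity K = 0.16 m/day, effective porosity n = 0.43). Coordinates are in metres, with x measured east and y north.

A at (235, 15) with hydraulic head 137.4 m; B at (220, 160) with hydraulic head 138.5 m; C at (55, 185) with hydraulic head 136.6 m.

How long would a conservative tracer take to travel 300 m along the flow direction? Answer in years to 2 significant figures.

Differences from A: to B (Δx, Δy, Δh) = (-15, 145, +1.1); to C = (-180, 170, -0.8).
Determinant of the coordinate differences = (-15)·170 − (-180)·145 = 23550.
∂h/∂x = [(+1.1)·170 − (-0.8)·145] / 23550 = +0.01287
∂h/∂y = [(-15)·(-0.8) − (-180)·(+1.1)] / 23550 = +0.008917
|∇h| = √(0.01287² + 0.008917²) = 0.01566
Seepage velocity v = K·i/n = 0.16 × 0.01566 / 0.43 = 0.005827 m/day.
t = 300 / 0.005827 = 5.148e+04 days = 141 years.

140 years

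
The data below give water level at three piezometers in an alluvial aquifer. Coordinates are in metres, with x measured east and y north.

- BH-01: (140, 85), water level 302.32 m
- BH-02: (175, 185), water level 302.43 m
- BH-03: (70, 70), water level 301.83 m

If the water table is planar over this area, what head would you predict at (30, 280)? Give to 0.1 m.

301.2 m

With h = a·x + b·y + c and BH-01 as origin, the differences give:
  35·a + 100·b = +0.11
  (-70)·a + (-15)·b = -0.49
Eliminate b (×(-15) and ×100, subtract): 6475·a = 47.350 → a = ∂h/∂x = +0.007313
Back-substitute: b = ∂h/∂y = -0.001459.
h(30, 280) = 302.32 + (+0.007313)·(-110) + (-0.001459)·(195) = 302.32 -0.804 -0.285 = 301.231 m.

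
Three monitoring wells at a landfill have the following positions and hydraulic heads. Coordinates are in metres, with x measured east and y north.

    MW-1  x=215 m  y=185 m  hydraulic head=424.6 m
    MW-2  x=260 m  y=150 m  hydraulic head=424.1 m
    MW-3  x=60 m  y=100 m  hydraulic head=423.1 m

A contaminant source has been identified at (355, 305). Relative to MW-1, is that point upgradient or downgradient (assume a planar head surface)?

With h = a·x + b·y + c and MW-1 as origin, the differences give:
  45·a + (-35)·b = -0.5
  (-155)·a + (-85)·b = -1.5
Eliminate b (×(-85) and ×(-35), subtract): -9250·a = -10.00 → a = ∂h/∂x = +0.001081
Back-substitute: b = ∂h/∂y = +0.01568.
Head at (355, 305) = 424.6 + (+0.001081)·(140) + (+0.01568)·(120) = 426.63 m.
That is higher than the 424.6 m at MW-1, so the point is upgradient.

upgradient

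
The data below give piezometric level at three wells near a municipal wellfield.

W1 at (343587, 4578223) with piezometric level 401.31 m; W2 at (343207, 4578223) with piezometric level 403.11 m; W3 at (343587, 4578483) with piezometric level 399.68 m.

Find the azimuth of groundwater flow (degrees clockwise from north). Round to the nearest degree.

037°

∂h/∂x = (403.11 − 401.31) / (343207 − 343587) = -0.004737
∂h/∂y = (399.68 − 401.31) / (4578483 − 4578223) = -0.006269
Flow direction (−∇h) has components (+0.004737 E, +0.006269 N).
Azimuth = atan2(E, N) = atan2(+0.004737, +0.006269) = 37.1° ≈ 037°.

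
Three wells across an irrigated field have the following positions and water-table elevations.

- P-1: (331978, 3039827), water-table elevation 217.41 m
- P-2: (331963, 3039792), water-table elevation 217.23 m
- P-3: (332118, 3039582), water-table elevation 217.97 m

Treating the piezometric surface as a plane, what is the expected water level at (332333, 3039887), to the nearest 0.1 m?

220.2 m

Taking P-1 as reference: P-2−P-1 = (-15, -35, -0.18); P-3−P-1 = (140, -245, +0.56).
Determinant of the coordinate differences = (-15)·(-245) − 140·(-35) = 8575.
∂h/∂x = [(-0.18)·(-245) − (+0.56)·(-35)] / 8575 = +0.007429
∂h/∂y = [(-15)·(+0.56) − 140·(-0.18)] / 8575 = +0.001959
h(332333, 3039887) = 217.41 + (+0.007429)·(355) + (+0.001959)·(60) = 217.41 +2.637 +0.118 = 220.165 m.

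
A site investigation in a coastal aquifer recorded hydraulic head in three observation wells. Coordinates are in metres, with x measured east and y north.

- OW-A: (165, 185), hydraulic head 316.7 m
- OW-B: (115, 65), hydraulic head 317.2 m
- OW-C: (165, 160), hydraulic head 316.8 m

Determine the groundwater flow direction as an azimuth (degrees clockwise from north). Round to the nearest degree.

006°

Taking OW-A as reference: OW-B−OW-A = (-50, -120, +0.5); OW-C−OW-A = (0, -25, +0.1).
Determinant of the coordinate differences = (-50)·(-25) − 0·(-120) = 1250.
∂h/∂x = [(+0.5)·(-25) − (+0.1)·(-120)] / 1250 = -0.0004000
∂h/∂y = [(-50)·(+0.1) − 0·(+0.5)] / 1250 = -0.004000
Flow direction (−∇h) has components (+0.0004000 E, +0.004000 N).
Azimuth = atan2(E, N) = atan2(+0.0004000, +0.004000) = 5.7° ≈ 006°.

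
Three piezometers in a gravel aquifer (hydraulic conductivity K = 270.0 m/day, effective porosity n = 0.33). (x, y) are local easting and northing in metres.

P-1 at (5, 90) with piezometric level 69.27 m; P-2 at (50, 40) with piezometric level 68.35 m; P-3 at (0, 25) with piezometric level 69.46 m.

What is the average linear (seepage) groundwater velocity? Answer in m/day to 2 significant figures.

With h = a·x + b·y + c and P-1 as origin, the differences give:
  45·a + (-50)·b = -0.92
  (-5)·a + (-65)·b = +0.19
Eliminate b (×(-65) and ×(-50), subtract): -3175·a = 69.300 → a = ∂h/∂x = -0.02183
Back-substitute: b = ∂h/∂y = -0.001244.
|∇h| = √(-0.02183² + -0.001244²) = 0.02187
Seepage velocity v = K·i/n = 270.0 × 0.02187 / 0.33 = 17.89 m/day.

18 m/day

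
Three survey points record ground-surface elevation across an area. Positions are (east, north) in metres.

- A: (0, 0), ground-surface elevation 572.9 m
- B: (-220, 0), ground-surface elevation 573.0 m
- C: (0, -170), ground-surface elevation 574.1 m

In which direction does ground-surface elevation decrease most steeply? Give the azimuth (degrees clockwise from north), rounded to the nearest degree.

004°

∂z/∂x = (573.0 − 572.9) / (-220 − 0) = -0.0004545
∂z/∂y = (574.1 − 572.9) / (-170 − 0) = -0.007059
Steepest decrease is along −∇f: components (+0.0004545 E, +0.007059 N).
Azimuth = atan2(+0.0004545, +0.007059) = 3.7° ≈ 004°.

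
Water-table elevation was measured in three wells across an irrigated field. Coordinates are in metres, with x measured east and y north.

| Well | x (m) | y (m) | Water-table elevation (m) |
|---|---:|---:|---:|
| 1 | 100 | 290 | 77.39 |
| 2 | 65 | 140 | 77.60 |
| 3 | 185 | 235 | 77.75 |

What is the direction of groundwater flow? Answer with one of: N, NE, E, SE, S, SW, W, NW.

NW

With h = a·x + b·y + c and 1 as origin, the differences give:
  (-35)·a + (-150)·b = +0.21
  85·a + (-55)·b = +0.36
Eliminate b (×(-55) and ×(-150), subtract): 14675·a = 42.450 → a = ∂h/∂x = +0.002893
Back-substitute: b = ∂h/∂y = -0.002075.
Flow = −∇h = (-0.002893 east, +0.002075 north), which points northwest.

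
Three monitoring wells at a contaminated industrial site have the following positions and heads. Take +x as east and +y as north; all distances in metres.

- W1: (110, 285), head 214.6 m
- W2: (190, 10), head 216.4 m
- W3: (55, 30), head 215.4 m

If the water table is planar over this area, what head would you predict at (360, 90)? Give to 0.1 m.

With h = a·x + b·y + c and W1 as origin, the differences give:
  80·a + (-275)·b = +1.8
  (-55)·a + (-255)·b = +0.8
Eliminate b (×(-255) and ×(-275), subtract): -35525·a = -239.00 → a = ∂h/∂x = +0.006728
Back-substitute: b = ∂h/∂y = -0.004588.
h(360, 90) = 214.6 + (+0.006728)·(250) + (-0.004588)·(-195) = 214.6 +1.682 +0.895 = 217.177 m.

217.2 m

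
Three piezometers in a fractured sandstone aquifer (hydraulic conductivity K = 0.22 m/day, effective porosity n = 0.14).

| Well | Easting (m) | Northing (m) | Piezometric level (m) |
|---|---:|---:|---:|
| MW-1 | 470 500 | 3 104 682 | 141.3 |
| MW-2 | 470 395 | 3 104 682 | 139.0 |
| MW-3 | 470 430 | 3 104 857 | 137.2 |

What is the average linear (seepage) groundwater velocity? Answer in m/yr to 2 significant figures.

Differences from MW-1: to MW-2 (Δx, Δy, Δh) = (-105, 0, -2.3); to MW-3 = (-70, 175, -4.1).
Solve a·Δx + b·Δy = Δh: det = (-105)·175 − (-70)·0 = -18375.
∂h/∂x = [(-2.3)·175 − (-4.1)·0] / -18375 = +0.02190
∂h/∂y = [(-105)·(-4.1) − (-70)·(-2.3)] / -18375 = -0.01467
|∇h| = √(0.02190² + -0.01467²) = 0.02636
Seepage velocity v = K·i/n = 0.22 × 0.02636 / 0.14 = 0.04142 m/day = 15.13 m/yr.

15 m/yr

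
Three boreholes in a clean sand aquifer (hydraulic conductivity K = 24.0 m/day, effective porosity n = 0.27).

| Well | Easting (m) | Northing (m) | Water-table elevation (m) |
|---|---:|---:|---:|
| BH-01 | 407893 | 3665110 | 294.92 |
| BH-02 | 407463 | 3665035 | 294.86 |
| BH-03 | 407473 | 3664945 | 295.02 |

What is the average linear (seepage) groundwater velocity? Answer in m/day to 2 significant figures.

0.16 m/day

With h = a·x + b·y + c and BH-01 as origin, the differences give:
  (-430)·a + (-75)·b = -0.06
  (-420)·a + (-165)·b = +0.10
Eliminate b (×(-165) and ×(-75), subtract): 39450·a = 17.400 → a = ∂h/∂x = +0.0004411
Back-substitute: b = ∂h/∂y = -0.001729.
|∇h| = √(0.0004411² + -0.001729²) = 0.001784
Seepage velocity v = K·i/n = 24.0 × 0.001784 / 0.27 = 0.1586 m/day.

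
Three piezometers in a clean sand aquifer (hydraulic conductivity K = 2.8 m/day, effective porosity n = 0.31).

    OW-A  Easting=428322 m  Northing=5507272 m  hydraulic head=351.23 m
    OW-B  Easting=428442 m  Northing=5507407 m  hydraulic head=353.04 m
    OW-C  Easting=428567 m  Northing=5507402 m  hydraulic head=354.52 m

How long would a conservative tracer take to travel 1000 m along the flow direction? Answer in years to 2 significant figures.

25 years

Differences from OW-A: to OW-B (Δx, Δy, Δh) = (120, 135, +1.81); to OW-C = (245, 130, +3.29).
Determinant of the coordinate differences = 120·130 − 245·135 = -17475.
∂h/∂x = [(+1.81)·130 − (+3.29)·135] / -17475 = +0.01195
∂h/∂y = [120·(+3.29) − 245·(+1.81)] / -17475 = +0.002784
|∇h| = √(0.01195² + 0.002784²) = 0.01227
Seepage velocity v = K·i/n = 2.8 × 0.01227 / 0.31 = 0.1108 m/day.
t = 1000 / 0.1108 = 9025 days = 24.7 years.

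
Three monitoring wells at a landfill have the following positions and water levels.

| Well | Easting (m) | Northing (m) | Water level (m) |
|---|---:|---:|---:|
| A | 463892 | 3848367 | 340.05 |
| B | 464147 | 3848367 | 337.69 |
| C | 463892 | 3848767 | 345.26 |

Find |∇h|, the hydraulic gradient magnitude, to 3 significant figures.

∂h/∂x = (337.69 − 340.05) / (464147 − 463892) = -0.009255
∂h/∂y = (345.26 − 340.05) / (3848767 − 3848367) = +0.01302
|∇h| = √(-0.009255² + 0.01302²) = 0.01597

0.0160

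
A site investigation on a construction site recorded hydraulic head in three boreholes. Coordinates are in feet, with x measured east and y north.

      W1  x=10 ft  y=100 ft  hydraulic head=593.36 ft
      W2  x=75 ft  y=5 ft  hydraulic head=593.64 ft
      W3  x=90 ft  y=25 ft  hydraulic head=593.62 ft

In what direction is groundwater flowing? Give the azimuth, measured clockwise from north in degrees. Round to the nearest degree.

Differences from W1: to W2 (Δx, Δy, Δh) = (65, -95, +0.28); to W3 = (80, -75, +0.26).
Determinant of the coordinate differences = 65·(-75) − 80·(-95) = 2725.
∂h/∂x = [(+0.28)·(-75) − (+0.26)·(-95)] / 2725 = +0.001358
∂h/∂y = [65·(+0.26) − 80·(+0.28)] / 2725 = -0.002018
Flow direction (−∇h) has components (-0.001358 E, +0.002018 N).
Azimuth = atan2(E, N) = atan2(-0.001358, +0.002018) = 326.1° ≈ 326°.

326°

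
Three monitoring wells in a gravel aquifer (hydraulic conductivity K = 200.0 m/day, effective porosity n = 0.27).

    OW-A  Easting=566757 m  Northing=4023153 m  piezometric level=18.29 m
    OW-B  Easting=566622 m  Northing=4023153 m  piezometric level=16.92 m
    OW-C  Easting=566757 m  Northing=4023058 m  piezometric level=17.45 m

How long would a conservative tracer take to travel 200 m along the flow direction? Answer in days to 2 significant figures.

20 days

∂h/∂x = (16.92 − 18.29) / (566622 − 566757) = +0.01015
∂h/∂y = (17.45 − 18.29) / (4023058 − 4023153) = +0.008842
|∇h| = √(0.01015² + 0.008842²) = 0.01346
Seepage velocity v = K·i/n = 200.0 × 0.01346 / 0.27 = 9.97 m/day.
t = 200 / 9.97 = 20.06 days.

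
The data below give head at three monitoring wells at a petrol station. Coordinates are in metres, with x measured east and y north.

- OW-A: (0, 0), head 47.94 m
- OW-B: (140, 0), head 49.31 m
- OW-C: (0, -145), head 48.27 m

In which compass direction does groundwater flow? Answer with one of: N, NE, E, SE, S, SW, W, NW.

W

∂h/∂x = (49.31 − 47.94) / (140 − 0) = +0.009786
∂h/∂y = (48.27 − 47.94) / (-145 − 0) = -0.002276
Flow = −∇h = (-0.009786 east, +0.002276 north), which points west.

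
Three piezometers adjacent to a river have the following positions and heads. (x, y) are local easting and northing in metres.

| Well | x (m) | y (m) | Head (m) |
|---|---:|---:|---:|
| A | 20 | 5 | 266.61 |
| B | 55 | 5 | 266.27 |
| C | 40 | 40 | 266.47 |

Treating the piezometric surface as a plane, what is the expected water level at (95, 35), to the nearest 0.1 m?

265.9 m

Taking A as reference: B−A = (35, 0, -0.34); C−A = (20, 35, -0.14).
Solve a·Δx + b·Δy = Δh: det = 35·35 − 20·0 = 1225.
∂h/∂x = [(-0.34)·35 − (-0.14)·0] / 1225 = -0.009714
∂h/∂y = [35·(-0.14) − 20·(-0.34)] / 1225 = +0.001551
h(95, 35) = 266.61 + (-0.009714)·(75) + (+0.001551)·(30) = 266.61 -0.729 +0.047 = 265.928 m.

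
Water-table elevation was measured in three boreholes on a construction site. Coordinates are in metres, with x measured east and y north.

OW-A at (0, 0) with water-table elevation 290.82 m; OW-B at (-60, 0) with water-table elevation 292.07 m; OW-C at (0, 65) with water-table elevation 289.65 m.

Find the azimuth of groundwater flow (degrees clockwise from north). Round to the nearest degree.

∂h/∂x = (292.07 − 290.82) / (-60 − 0) = -0.02083
∂h/∂y = (289.65 − 290.82) / (65 − 0) = -0.01800
Flow direction (−∇h) has components (+0.02083 E, +0.01800 N).
Azimuth = atan2(E, N) = atan2(+0.02083, +0.01800) = 49.2° ≈ 049°.

049°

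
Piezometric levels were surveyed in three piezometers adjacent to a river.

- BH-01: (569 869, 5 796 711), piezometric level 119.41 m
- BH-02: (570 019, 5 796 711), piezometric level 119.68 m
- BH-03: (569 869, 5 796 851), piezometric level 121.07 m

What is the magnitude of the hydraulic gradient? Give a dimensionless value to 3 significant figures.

∂h/∂x = (119.68 − 119.41) / (570019 − 569869) = +0.001800
∂h/∂y = (121.07 − 119.41) / (5796851 − 5796711) = +0.01186
|∇h| = √(0.001800² + 0.01186²) = 0.012

0.0120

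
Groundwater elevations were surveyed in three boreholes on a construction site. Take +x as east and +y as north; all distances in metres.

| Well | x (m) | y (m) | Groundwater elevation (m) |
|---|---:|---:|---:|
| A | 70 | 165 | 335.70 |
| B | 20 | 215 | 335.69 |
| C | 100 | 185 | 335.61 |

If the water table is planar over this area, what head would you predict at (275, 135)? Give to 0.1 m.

335.4 m

Three-point gradient (reference A): Δ to B = (-50, 50, -0.01), Δ to C = (30, 20, -0.09).
∂h/∂x = -0.001720, ∂h/∂y = -0.001920 (det = -2500).
h(275, 135) = 335.70 + (-0.001720)·(205) + (-0.001920)·(-30) = 335.70 -0.353 +0.058 = 335.405 m.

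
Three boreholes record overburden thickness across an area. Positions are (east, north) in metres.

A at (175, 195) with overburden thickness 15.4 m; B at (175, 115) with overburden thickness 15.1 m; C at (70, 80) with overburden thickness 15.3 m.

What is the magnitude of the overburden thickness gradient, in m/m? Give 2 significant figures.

Three-point gradient (reference A): Δ to B = (0, -80, -0.3), Δ to C = (-105, -115, -0.1).
∂d/∂x = -0.003155, ∂d/∂y = +0.003750 (det = -8400).
|∇f| = √(-0.003155² + 0.003750²) = 0.004901 m/m

0.0049 m/m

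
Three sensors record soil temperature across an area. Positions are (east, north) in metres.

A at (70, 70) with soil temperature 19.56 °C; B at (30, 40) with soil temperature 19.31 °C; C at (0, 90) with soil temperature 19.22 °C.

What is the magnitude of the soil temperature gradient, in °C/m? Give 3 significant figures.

Three-point gradient (reference A): Δ to B = (-40, -30, -0.25), Δ to C = (-70, 20, -0.34).
∂T/∂x = +0.005241, ∂T/∂y = +0.001345 (det = -2900).
|∇f| = √(0.005241² + 0.001345²) = 0.005411 °C/m

0.00541 °C/m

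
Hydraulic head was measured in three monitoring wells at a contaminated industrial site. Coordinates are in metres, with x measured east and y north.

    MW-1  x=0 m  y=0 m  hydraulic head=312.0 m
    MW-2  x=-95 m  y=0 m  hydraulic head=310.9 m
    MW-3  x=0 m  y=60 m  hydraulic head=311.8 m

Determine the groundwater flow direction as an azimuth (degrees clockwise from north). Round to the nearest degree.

∂h/∂x = (310.9 − 312.0) / (-95 − 0) = +0.01158
∂h/∂y = (311.8 − 312.0) / (60 − 0) = -0.003333
Flow direction (−∇h) has components (-0.01158 E, +0.003333 N).
Azimuth = atan2(E, N) = atan2(-0.01158, +0.003333) = 286.1° ≈ 286°.

286°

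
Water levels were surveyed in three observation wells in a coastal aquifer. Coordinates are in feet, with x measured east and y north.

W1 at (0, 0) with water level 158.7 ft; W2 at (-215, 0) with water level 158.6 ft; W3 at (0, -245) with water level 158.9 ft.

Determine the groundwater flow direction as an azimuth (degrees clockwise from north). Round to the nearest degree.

330°

∂h/∂x = (158.6 − 158.7) / (-215 − 0) = +0.0004651
∂h/∂y = (158.9 − 158.7) / (-245 − 0) = -0.0008163
Flow direction (−∇h) has components (-0.0004651 E, +0.0008163 N).
Azimuth = atan2(E, N) = atan2(-0.0004651, +0.0008163) = 330.3° ≈ 330°.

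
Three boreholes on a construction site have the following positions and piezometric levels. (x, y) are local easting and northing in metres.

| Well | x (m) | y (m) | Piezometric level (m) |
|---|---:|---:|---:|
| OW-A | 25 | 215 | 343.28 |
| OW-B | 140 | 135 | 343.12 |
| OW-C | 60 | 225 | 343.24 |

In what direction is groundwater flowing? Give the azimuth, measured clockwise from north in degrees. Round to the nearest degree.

102°

Taking OW-A as reference: OW-B−OW-A = (115, -80, -0.16); OW-C−OW-A = (35, 10, -0.04).
Solve a·Δx + b·Δy = Δh: det = 115·10 − 35·(-80) = 3950.
∂h/∂x = [(-0.16)·10 − (-0.04)·(-80)] / 3950 = -0.001215
∂h/∂y = [115·(-0.04) − 35·(-0.16)] / 3950 = +0.0002532
Flow direction (−∇h) has components (+0.001215 E, -0.0002532 N).
Azimuth = atan2(E, N) = atan2(+0.001215, -0.0002532) = 101.8° ≈ 102°.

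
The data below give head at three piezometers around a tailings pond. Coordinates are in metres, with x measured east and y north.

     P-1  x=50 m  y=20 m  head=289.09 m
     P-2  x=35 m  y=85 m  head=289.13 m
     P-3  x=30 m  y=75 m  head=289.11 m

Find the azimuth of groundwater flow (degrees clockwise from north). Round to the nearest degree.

With h = a·x + b·y + c and P-1 as origin, the differences give:
  (-15)·a + 65·b = +0.04
  (-20)·a + 55·b = +0.02
Eliminate b (×55 and ×65, subtract): 475·a = 0.900 → a = ∂h/∂x = +0.001895
Back-substitute: b = ∂h/∂y = +0.001053.
Flow direction (−∇h) has components (-0.001895 E, -0.001053 N).
Azimuth = atan2(E, N) = atan2(-0.001895, -0.001053) = 240.9° ≈ 241°.

241°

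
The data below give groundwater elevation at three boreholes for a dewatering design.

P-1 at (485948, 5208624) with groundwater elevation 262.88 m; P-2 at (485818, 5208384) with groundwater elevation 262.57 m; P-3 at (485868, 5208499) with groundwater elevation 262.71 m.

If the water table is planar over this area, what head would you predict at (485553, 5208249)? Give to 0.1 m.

Differences from P-1: to P-2 (Δx, Δy, Δh) = (-130, -240, -0.31); to P-3 = (-80, -125, -0.17).
Solve a·Δx + b·Δy = Δh: det = (-130)·(-125) − (-80)·(-240) = -2950.
∂h/∂x = [(-0.31)·(-125) − (-0.17)·(-240)] / -2950 = +0.0006949
∂h/∂y = [(-130)·(-0.17) − (-80)·(-0.31)] / -2950 = +0.0009153
h(485553, 5208249) = 262.88 + (+0.0006949)·(-395) + (+0.0009153)·(-375) = 262.88 -0.274 -0.343 = 262.262 m.

262.3 m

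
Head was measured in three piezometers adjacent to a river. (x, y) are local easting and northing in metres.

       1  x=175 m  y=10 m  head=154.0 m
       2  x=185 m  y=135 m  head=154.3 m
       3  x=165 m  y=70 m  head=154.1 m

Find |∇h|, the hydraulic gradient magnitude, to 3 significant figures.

Differences from 1: to 2 (Δx, Δy, Δh) = (10, 125, +0.3); to 3 = (-10, 60, +0.1).
Solve a·Δx + b·Δy = Δh: det = 10·60 − (-10)·125 = 1850.
∂h/∂x = [(+0.3)·60 − (+0.1)·125] / 1850 = +0.002973
∂h/∂y = [10·(+0.1) − (-10)·(+0.3)] / 1850 = +0.002162
|∇h| = √(0.002973² + 0.002162²) = 0.003676

0.00368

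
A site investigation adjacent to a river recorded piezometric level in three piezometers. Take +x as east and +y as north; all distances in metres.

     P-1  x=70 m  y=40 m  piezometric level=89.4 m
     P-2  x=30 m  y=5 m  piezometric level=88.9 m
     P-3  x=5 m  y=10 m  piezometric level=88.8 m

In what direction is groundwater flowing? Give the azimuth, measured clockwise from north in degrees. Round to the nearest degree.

Taking P-1 as reference: P-2−P-1 = (-40, -35, -0.5); P-3−P-1 = (-65, -30, -0.6).
Solve a·Δx + b·Δy = Δh: det = (-40)·(-30) − (-65)·(-35) = -1075.
∂h/∂x = [(-0.5)·(-30) − (-0.6)·(-35)] / -1075 = +0.005581
∂h/∂y = [(-40)·(-0.6) − (-65)·(-0.5)] / -1075 = +0.007907
Flow direction (−∇h) has components (-0.005581 E, -0.007907 N).
Azimuth = atan2(E, N) = atan2(-0.005581, -0.007907) = 215.2° ≈ 215°.

215°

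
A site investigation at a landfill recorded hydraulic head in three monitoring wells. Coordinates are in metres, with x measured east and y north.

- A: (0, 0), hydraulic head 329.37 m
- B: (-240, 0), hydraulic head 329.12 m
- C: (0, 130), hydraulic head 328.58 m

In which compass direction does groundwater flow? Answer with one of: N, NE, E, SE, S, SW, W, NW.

N

∂h/∂x = (329.12 − 329.37) / (-240 − 0) = +0.001042
∂h/∂y = (328.58 − 329.37) / (130 − 0) = -0.006077
Flow = −∇h = (-0.001042 east, +0.006077 north), which points north.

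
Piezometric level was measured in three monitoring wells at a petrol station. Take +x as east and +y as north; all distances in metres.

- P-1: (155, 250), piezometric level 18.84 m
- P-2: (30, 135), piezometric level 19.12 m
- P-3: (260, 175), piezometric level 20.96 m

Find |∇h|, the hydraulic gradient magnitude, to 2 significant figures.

0.017

Differences from P-1: to P-2 (Δx, Δy, Δh) = (-125, -115, +0.28); to P-3 = (105, -75, +2.12).
Determinant of the coordinate differences = (-125)·(-75) − 105·(-115) = 21450.
∂h/∂x = [(+0.28)·(-75) − (+2.12)·(-115)] / 21450 = +0.01039
∂h/∂y = [(-125)·(+2.12) − 105·(+0.28)] / 21450 = -0.01372
|∇h| = √(0.01039² + -0.01372²) = 0.01721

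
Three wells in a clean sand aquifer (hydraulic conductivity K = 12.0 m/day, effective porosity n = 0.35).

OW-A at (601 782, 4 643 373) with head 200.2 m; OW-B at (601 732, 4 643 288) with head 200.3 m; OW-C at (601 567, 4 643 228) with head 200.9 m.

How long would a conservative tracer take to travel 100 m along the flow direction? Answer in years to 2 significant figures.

1.9 years

Taking OW-A as reference: OW-B−OW-A = (-50, -85, +0.1); OW-C−OW-A = (-215, -145, +0.7).
Solve a·Δx + b·Δy = Δh: det = (-50)·(-145) − (-215)·(-85) = -11025.
∂h/∂x = [(+0.1)·(-145) − (+0.7)·(-85)] / -11025 = -0.004082
∂h/∂y = [(-50)·(+0.7) − (-215)·(+0.1)] / -11025 = +0.001224
|∇h| = √(-0.004082² + 0.001224²) = 0.004262
Seepage velocity v = K·i/n = 12.0 × 0.004262 / 0.35 = 0.1461 m/day.
t = 100 / 0.1461 = 684.5 days = 1.87 years.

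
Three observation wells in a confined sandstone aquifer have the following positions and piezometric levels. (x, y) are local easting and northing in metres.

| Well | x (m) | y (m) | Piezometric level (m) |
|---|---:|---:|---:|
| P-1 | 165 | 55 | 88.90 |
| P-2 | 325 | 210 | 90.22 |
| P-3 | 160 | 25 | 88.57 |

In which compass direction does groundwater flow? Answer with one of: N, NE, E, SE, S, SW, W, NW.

S

Taking P-1 as reference: P-2−P-1 = (160, 155, +1.32); P-3−P-1 = (-5, -30, -0.33).
Determinant of the coordinate differences = 160·(-30) − (-5)·155 = -4025.
∂h/∂x = [(+1.32)·(-30) − (-0.33)·155] / -4025 = -0.002870
∂h/∂y = [160·(-0.33) − (-5)·(+1.32)] / -4025 = +0.01148
Flow = −∇h = (+0.002870 east, -0.01148 north), which points south.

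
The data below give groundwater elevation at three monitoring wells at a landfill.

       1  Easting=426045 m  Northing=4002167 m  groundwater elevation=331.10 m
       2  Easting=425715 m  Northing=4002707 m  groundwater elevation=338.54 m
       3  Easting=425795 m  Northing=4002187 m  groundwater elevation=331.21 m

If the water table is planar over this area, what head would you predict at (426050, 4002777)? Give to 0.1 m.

Taking 1 as reference: 2−1 = (-330, 540, +7.44); 3−1 = (-250, 20, +0.11).
Solve a·Δx + b·Δy = Δh: det = (-330)·20 − (-250)·540 = 128400.
∂h/∂x = [(+7.44)·20 − (+0.11)·540] / 128400 = +0.0006963
∂h/∂y = [(-330)·(+0.11) − (-250)·(+7.44)] / 128400 = +0.01420
h(426050, 4002777) = 331.10 + (+0.0006963)·(5) + (+0.01420)·(610) = 331.10 +0.003 +8.664 = 339.767 m.

339.8 m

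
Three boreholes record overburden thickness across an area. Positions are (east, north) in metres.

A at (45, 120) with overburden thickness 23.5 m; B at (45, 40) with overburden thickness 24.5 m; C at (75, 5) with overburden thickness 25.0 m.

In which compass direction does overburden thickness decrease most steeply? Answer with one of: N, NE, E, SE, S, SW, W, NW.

Three-point gradient (reference A): Δ to B = (0, -80, +1.0), Δ to C = (30, -115, +1.5).
∂d/∂x = +0.002083, ∂d/∂y = -0.01250 (det = 2400).
Steepest decrease is along −∇f = (-0.002083 E, +0.01250 N) → north.

N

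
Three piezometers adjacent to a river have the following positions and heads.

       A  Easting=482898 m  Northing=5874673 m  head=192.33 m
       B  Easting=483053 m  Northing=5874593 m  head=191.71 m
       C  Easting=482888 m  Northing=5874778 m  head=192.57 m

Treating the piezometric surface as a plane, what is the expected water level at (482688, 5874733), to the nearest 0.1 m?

193.1 m

Taking A as reference: B−A = (155, -80, -0.62); C−A = (-10, 105, +0.24).
Solve a·Δx + b·Δy = Δh: det = 155·105 − (-10)·(-80) = 15475.
∂h/∂x = [(-0.62)·105 − (+0.24)·(-80)] / 15475 = -0.002966
∂h/∂y = [155·(+0.24) − (-10)·(-0.62)] / 15475 = +0.002003
h(482688, 5874733) = 192.33 + (-0.002966)·(-210) + (+0.002003)·(60) = 192.33 +0.623 +0.120 = 193.073 m.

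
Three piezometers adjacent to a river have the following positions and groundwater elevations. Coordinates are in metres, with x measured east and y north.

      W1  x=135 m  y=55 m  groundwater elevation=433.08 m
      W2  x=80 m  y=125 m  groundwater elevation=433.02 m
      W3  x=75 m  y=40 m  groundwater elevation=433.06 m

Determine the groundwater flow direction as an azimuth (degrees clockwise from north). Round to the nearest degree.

Differences from W1: to W2 (Δx, Δy, Δh) = (-55, 70, -0.06); to W3 = (-60, -15, -0.02).
Solve a·Δx + b·Δy = Δh: det = (-55)·(-15) − (-60)·70 = 5025.
∂h/∂x = [(-0.06)·(-15) − (-0.02)·70] / 5025 = +0.0004577
∂h/∂y = [(-55)·(-0.02) − (-60)·(-0.06)] / 5025 = -0.0004975
Flow direction (−∇h) has components (-0.0004577 E, +0.0004975 N).
Azimuth = atan2(E, N) = atan2(-0.0004577, +0.0004975) = 317.4° ≈ 317°.

317°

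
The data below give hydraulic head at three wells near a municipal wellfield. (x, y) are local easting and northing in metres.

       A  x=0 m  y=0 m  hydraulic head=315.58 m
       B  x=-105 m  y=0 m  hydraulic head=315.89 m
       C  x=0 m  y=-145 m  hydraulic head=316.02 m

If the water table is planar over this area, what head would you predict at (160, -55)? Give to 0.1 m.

315.3 m

∂h/∂x = (315.89 − 315.58) / (-105 − 0) = -0.002952
∂h/∂y = (316.02 − 315.58) / (-145 − 0) = -0.003034
h(160, -55) = 315.58 + (-0.002952)·(160) + (-0.003034)·(-55) = 315.58 -0.472 +0.167 = 315.275 m.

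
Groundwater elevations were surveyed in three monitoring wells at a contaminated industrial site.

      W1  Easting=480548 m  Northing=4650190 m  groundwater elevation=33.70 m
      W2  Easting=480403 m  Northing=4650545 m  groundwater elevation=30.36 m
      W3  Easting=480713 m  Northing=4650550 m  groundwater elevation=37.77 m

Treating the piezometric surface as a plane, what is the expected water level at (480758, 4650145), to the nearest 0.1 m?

With h = a·x + b·y + c and W1 as origin, the differences give:
  (-145)·a + 355·b = -3.34
  165·a + 360·b = +4.07
Eliminate b (×360 and ×355, subtract): -110775·a = -2647.250 → a = ∂h/∂x = +0.02390
Back-substitute: b = ∂h/∂y = +0.0003525.
h(480758, 4650145) = 33.70 + (+0.02390)·(210) + (+0.0003525)·(-45) = 33.70 +5.018 -0.016 = 38.703 m.

38.7 m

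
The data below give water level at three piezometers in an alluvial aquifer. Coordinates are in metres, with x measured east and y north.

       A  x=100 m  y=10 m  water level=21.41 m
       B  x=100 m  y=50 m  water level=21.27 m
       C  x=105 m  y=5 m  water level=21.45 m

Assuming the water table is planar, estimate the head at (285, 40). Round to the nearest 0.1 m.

With h = a·x + b·y + c and A as origin, the differences give:
  0·a + 40·b = -0.14
  5·a + (-5)·b = +0.04
Eliminate b (×(-5) and ×40, subtract): -200·a = -0.900 → a = ∂h/∂x = +0.004500
Back-substitute: b = ∂h/∂y = -0.003500.
h(285, 40) = 21.41 + (+0.004500)·(185) + (-0.003500)·(30) = 21.41 +0.832 -0.105 = 22.137 m.

22.1 m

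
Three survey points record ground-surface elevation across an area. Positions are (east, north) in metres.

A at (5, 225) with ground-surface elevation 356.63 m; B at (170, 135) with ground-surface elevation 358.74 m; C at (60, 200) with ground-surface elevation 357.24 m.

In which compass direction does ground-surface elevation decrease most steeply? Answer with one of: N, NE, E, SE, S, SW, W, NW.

N

With z = a·x + b·y + c and A as origin, the differences give:
  165·a + (-90)·b = +2.11
  55·a + (-25)·b = +0.61
Eliminate b (×(-25) and ×(-90), subtract): 825·a = 2.150 → a = ∂z/∂x = +0.002606
Back-substitute: b = ∂z/∂y = -0.01867.
Steepest decrease is along −∇f = (-0.002606 E, +0.01867 N) → north.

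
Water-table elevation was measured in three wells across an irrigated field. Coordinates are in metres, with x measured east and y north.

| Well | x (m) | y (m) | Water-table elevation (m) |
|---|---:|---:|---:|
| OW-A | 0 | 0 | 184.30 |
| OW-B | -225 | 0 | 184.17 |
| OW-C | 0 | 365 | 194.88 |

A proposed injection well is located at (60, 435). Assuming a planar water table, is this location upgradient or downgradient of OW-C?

∂h/∂x = (184.17 − 184.30) / (-225 − 0) = +0.0005778
∂h/∂y = (194.88 − 184.30) / (365 − 0) = +0.02899
Head at (60, 435) = 184.30 + (+0.0005778)·(60) + (+0.02899)·(435) = 196.94 m.
That is higher than the 194.88 m at OW-C, so the point is upgradient.

upgradient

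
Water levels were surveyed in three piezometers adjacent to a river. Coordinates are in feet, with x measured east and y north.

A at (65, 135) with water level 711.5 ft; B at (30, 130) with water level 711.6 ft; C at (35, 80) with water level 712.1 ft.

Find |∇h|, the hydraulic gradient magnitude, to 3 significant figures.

0.0102

Three-point gradient (reference A): Δ to B = (-35, -5, +0.1), Δ to C = (-30, -55, +0.6).
∂h/∂x = -0.001408, ∂h/∂y = -0.01014 (det = 1775).
|∇h| = √(-0.001408² + -0.01014²) = 0.01024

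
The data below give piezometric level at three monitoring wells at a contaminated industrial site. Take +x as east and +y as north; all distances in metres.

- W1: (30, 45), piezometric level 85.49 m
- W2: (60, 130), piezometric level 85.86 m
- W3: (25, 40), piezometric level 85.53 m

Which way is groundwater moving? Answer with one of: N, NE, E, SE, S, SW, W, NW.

Taking W1 as reference: W2−W1 = (30, 85, +0.37); W3−W1 = (-5, -5, +0.04).
Determinant of the coordinate differences = 30·(-5) − (-5)·85 = 275.
∂h/∂x = [(+0.37)·(-5) − (+0.04)·85] / 275 = -0.01909
∂h/∂y = [30·(+0.04) − (-5)·(+0.37)] / 275 = +0.01109
Flow = −∇h = (+0.01909 east, -0.01109 north), which points southeast.

SE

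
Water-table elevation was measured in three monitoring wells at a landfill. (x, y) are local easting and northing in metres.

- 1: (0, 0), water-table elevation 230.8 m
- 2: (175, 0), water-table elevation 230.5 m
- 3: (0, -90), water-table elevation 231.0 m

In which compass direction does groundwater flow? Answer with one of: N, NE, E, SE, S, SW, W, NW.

∂h/∂x = (230.5 − 230.8) / (175 − 0) = -0.001714
∂h/∂y = (231.0 − 230.8) / (-90 − 0) = -0.002222
Flow = −∇h = (+0.001714 east, +0.002222 north), which points northeast.

NE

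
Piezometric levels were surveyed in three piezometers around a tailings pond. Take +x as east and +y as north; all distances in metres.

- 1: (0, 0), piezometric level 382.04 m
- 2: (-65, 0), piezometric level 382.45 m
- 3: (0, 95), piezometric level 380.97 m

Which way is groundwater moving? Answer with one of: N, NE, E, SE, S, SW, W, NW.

∂h/∂x = (382.45 − 382.04) / (-65 − 0) = -0.006308
∂h/∂y = (380.97 − 382.04) / (95 − 0) = -0.01126
Flow = −∇h = (+0.006308 east, +0.01126 north), which points northeast.

NE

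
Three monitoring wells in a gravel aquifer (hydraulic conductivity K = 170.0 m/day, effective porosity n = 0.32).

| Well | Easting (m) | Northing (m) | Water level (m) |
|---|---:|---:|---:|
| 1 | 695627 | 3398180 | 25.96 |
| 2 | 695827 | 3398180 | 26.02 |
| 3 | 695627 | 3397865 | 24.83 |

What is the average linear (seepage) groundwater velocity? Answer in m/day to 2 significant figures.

1.9 m/day

∂h/∂x = (26.02 − 25.96) / (695827 − 695627) = +0.0003000
∂h/∂y = (24.83 − 25.96) / (3397865 − 3398180) = +0.003587
|∇h| = √(0.0003000² + 0.003587²) = 0.0036
Seepage velocity v = K·i/n = 170.0 × 0.0036 / 0.32 = 1.912 m/day.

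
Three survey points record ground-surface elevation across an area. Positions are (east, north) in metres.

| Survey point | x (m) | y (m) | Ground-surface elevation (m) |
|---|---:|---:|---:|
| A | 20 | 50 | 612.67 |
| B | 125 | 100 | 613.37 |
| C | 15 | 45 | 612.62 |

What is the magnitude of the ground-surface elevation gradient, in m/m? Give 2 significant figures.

Differences from A: to B (Δx, Δy, Δh) = (105, 50, +0.70); to C = (-5, -5, -0.05).
Solve a·Δx + b·Δy = Δz: det = 105·(-5) − (-5)·50 = -275.
∂z/∂x = [(+0.70)·(-5) − (-0.05)·50] / -275 = +0.003636
∂z/∂y = [105·(-0.05) − (-5)·(+0.70)] / -275 = +0.006364
|∇f| = √(0.003636² + 0.006364²) = 0.007329 m/m

0.0073 m/m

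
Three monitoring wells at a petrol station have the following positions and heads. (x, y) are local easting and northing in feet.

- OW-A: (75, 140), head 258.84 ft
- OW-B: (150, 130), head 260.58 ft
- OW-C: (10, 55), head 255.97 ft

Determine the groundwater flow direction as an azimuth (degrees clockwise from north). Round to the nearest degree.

240°

With h = a·x + b·y + c and OW-A as origin, the differences give:
  75·a + (-10)·b = +1.74
  (-65)·a + (-85)·b = -2.87
Eliminate b (×(-85) and ×(-10), subtract): -7025·a = -176.600 → a = ∂h/∂x = +0.02514
Back-substitute: b = ∂h/∂y = +0.01454.
Flow direction (−∇h) has components (-0.02514 E, -0.01454 N).
Azimuth = atan2(E, N) = atan2(-0.02514, -0.01454) = 240.0° ≈ 240°.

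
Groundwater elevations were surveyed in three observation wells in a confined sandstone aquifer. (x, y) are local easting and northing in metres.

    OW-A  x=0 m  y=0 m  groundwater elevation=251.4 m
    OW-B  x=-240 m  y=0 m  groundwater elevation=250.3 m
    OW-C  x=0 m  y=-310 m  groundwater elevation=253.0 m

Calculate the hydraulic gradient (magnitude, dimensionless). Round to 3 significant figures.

0.00690

∂h/∂x = (250.3 − 251.4) / (-240 − 0) = +0.004583
∂h/∂y = (253.0 − 251.4) / (-310 − 0) = -0.005161
|∇h| = √(0.004583² + -0.005161²) = 0.006902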